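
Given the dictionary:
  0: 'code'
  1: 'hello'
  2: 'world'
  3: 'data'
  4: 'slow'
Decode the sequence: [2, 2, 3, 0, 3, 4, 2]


Look up each index in the dictionary:
  2 -> 'world'
  2 -> 'world'
  3 -> 'data'
  0 -> 'code'
  3 -> 'data'
  4 -> 'slow'
  2 -> 'world'

Decoded: "world world data code data slow world"


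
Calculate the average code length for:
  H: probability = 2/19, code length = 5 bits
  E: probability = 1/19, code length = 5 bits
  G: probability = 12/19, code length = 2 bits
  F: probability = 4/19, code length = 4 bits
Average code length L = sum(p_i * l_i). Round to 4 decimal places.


Weighted contributions p_i * l_i:
  H: (2/19) * 5 = 10/19
  E: (1/19) * 5 = 5/19
  G: (12/19) * 2 = 24/19
  F: (4/19) * 4 = 16/19
Sum = (10 + 5 + 24 + 16)/19 = 55/19

L = 55/19 = 2.8947 bits/symbol


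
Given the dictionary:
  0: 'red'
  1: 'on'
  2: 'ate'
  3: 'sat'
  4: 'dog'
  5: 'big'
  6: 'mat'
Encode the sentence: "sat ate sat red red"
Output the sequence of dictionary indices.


Look up each word in the dictionary:
  'sat' -> 3
  'ate' -> 2
  'sat' -> 3
  'red' -> 0
  'red' -> 0

Encoded: [3, 2, 3, 0, 0]


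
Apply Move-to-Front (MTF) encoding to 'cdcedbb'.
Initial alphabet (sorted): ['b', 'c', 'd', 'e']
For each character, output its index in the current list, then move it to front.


MTF encoding:
'c': index 1 in ['b', 'c', 'd', 'e'] -> ['c', 'b', 'd', 'e']
'd': index 2 in ['c', 'b', 'd', 'e'] -> ['d', 'c', 'b', 'e']
'c': index 1 in ['d', 'c', 'b', 'e'] -> ['c', 'd', 'b', 'e']
'e': index 3 in ['c', 'd', 'b', 'e'] -> ['e', 'c', 'd', 'b']
'd': index 2 in ['e', 'c', 'd', 'b'] -> ['d', 'e', 'c', 'b']
'b': index 3 in ['d', 'e', 'c', 'b'] -> ['b', 'd', 'e', 'c']
'b': index 0 in ['b', 'd', 'e', 'c'] -> ['b', 'd', 'e', 'c']


Output: [1, 2, 1, 3, 2, 3, 0]


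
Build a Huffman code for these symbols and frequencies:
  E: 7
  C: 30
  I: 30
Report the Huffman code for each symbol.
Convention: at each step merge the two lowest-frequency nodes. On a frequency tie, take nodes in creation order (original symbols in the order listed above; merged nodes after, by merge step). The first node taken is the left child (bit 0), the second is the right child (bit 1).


Huffman tree construction:
Step 1: Merge E(7) + C(30) = 37
Step 2: Merge I(30) + (E+C)(37) = 67
Read each symbol's code off the tree from the root (left child = 0, right child = 1).

Codes:
  E: 10 (length 2)
  C: 11 (length 2)
  I: 0 (length 1)
Average code length: 104/67 = 1.5522 bits/symbol


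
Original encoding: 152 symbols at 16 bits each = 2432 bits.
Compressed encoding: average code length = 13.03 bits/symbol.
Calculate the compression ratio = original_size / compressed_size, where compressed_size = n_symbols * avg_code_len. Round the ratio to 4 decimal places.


original_size = n_symbols * orig_bits = 152 * 16 = 2432 bits
compressed_size = n_symbols * avg_code_len = 152 * 13.03 = 1980.56 bits
ratio = original_size / compressed_size = 2432 / 1980.56 = 1.2279

Compression ratio = 1.2279


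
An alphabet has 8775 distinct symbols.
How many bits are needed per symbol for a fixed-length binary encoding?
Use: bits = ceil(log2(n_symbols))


log2(8775) = 13.0992
Bracket: 2^13 = 8192 < 8775 <= 2^14 = 16384
So ceil(log2(8775)) = 14

bits = ceil(log2(8775)) = ceil(13.0992) = 14 bits


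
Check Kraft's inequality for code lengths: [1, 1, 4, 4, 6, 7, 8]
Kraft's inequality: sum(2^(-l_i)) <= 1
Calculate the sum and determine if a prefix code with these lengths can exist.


Sum = 2^(-1) + 2^(-1) + 2^(-4) + 2^(-4) + 2^(-6) + 2^(-7) + 2^(-8)
    = 0.5 + 0.5 + 0.0625 + 0.0625 + 0.015625 + 0.0078125 + 0.00390625
    = 295/256 = 1.15234375
Since 1.15234375 > 1, Kraft's inequality is NOT satisfied.
A prefix code with these lengths CANNOT exist.

Kraft sum = 1.15234375. Not satisfied.


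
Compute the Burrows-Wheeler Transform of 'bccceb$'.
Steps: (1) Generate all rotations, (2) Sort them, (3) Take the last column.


Rotations (sorted):
  0: $bccceb -> last char: b
  1: b$bccce -> last char: e
  2: bccceb$ -> last char: $
  3: ccceb$b -> last char: b
  4: cceb$bc -> last char: c
  5: ceb$bcc -> last char: c
  6: eb$bccc -> last char: c


BWT = be$bccc


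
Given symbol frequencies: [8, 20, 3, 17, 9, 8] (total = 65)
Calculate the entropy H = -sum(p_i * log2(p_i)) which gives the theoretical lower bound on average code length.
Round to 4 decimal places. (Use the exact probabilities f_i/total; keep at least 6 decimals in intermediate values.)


Per-symbol terms -p_i * log2(p_i) with p_i = f_i/65:
  p = 8/65 = 0.123077: log2(p) = -3.022368, -p*log2(p) = 0.371984
  p = 20/65 = 0.307692: log2(p) = -1.700440, -p*log2(p) = 0.523212
  p = 3/65 = 0.046154: log2(p) = -4.437405, -p*log2(p) = 0.204803
  p = 17/65 = 0.261538: log2(p) = -1.934905, -p*log2(p) = 0.506052
  p = 9/65 = 0.138462: log2(p) = -2.852443, -p*log2(p) = 0.394954
  p = 8/65 = 0.123077: log2(p) = -3.022368, -p*log2(p) = 0.371984
H = 0.371984 + 0.523212 + 0.204803 + 0.506052 + 0.394954 + 0.371984 = 2.372989

H = 2.373 bits/symbol


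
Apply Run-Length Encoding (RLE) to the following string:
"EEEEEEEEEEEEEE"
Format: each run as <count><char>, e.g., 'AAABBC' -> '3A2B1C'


Scanning runs left to right:
  i=0: run of 'E' x 14 -> '14E'

RLE = 14E


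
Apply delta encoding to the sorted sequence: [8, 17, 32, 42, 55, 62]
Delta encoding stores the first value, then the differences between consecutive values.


First value: 8
Deltas:
  17 - 8 = 9
  32 - 17 = 15
  42 - 32 = 10
  55 - 42 = 13
  62 - 55 = 7


Delta encoded: [8, 9, 15, 10, 13, 7]


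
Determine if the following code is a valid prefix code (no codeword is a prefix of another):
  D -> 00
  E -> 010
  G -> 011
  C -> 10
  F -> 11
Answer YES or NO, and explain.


Checking each pair (does one codeword prefix another?):
  D='00' vs E='010': no prefix
  D='00' vs G='011': no prefix
  D='00' vs C='10': no prefix
  D='00' vs F='11': no prefix
  E='010' vs D='00': no prefix
  E='010' vs G='011': no prefix
  E='010' vs C='10': no prefix
  E='010' vs F='11': no prefix
  G='011' vs D='00': no prefix
  G='011' vs E='010': no prefix
  G='011' vs C='10': no prefix
  G='011' vs F='11': no prefix
  C='10' vs D='00': no prefix
  C='10' vs E='010': no prefix
  C='10' vs G='011': no prefix
  C='10' vs F='11': no prefix
  F='11' vs D='00': no prefix
  F='11' vs E='010': no prefix
  F='11' vs G='011': no prefix
  F='11' vs C='10': no prefix
No violation found over all pairs.

YES -- this is a valid prefix code. No codeword is a prefix of any other codeword.


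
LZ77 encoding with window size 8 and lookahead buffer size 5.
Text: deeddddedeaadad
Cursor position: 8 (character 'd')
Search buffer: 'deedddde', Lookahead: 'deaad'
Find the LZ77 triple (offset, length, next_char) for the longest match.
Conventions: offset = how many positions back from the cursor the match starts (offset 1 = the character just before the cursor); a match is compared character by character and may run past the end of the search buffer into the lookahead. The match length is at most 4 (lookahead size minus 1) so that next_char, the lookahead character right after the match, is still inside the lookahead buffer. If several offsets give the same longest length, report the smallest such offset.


Try each offset into the search buffer:
  offset=1 (pos 7, char 'e'): match length 0
  offset=2 (pos 6, char 'd'): match length 2
  offset=3 (pos 5, char 'd'): match length 1
  offset=4 (pos 4, char 'd'): match length 1
  offset=5 (pos 3, char 'd'): match length 1
  offset=6 (pos 2, char 'e'): match length 0
  offset=7 (pos 1, char 'e'): match length 0
  offset=8 (pos 0, char 'd'): match length 2
Longest match has length 2, found at offsets 2, 8; take the smallest, offset 2.
next_char = character at position 8 + 2 = 10 -> 'a'

Best match: offset=2, length=2 (matching 'de' starting at position 6)
LZ77 triple: (2, 2, 'a')


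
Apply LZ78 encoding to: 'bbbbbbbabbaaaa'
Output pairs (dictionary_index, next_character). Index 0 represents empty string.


LZ78 encoding steps:
Dictionary: {0: ''}
Step 1: w='' (idx 0), next='b' -> output (0, 'b'), add 'b' as idx 1
Step 2: w='b' (idx 1), next='b' -> output (1, 'b'), add 'bb' as idx 2
Step 3: w='bb' (idx 2), next='b' -> output (2, 'b'), add 'bbb' as idx 3
Step 4: w='b' (idx 1), next='a' -> output (1, 'a'), add 'ba' as idx 4
Step 5: w='bb' (idx 2), next='a' -> output (2, 'a'), add 'bba' as idx 5
Step 6: w='' (idx 0), next='a' -> output (0, 'a'), add 'a' as idx 6
Step 7: w='a' (idx 6), next='a' -> output (6, 'a'), add 'aa' as idx 7


Encoded: [(0, 'b'), (1, 'b'), (2, 'b'), (1, 'a'), (2, 'a'), (0, 'a'), (6, 'a')]


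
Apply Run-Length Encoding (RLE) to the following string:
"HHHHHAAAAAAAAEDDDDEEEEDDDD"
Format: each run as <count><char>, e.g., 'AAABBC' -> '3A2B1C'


Scanning runs left to right:
  i=0: run of 'H' x 5 -> '5H'
  i=5: run of 'A' x 8 -> '8A'
  i=13: run of 'E' x 1 -> '1E'
  i=14: run of 'D' x 4 -> '4D'
  i=18: run of 'E' x 4 -> '4E'
  i=22: run of 'D' x 4 -> '4D'

RLE = 5H8A1E4D4E4D


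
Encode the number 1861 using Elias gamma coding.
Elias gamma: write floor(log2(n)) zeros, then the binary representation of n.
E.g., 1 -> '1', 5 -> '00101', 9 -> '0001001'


num_bits = floor(log2(1861)) + 1 = 11
leading_zeros = num_bits - 1 = 10
binary(1861) = 11101000101

Elias gamma(1861) = '0000000000' + '11101000101' = 000000000011101000101 (21 bits)


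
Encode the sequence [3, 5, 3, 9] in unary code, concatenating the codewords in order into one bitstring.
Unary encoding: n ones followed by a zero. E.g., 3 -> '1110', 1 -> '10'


Encode each number as n ones followed by a terminating 0:
  3 -> 1110 (4 bits)
  5 -> 111110 (6 bits)
  3 -> 1110 (4 bits)
  9 -> 1111111110 (10 bits)
Total length = 4 + 6 + 4 + 10 = 24 bits.

Unary([3, 5, 3, 9]) = 111011111011101111111110 (24 bits)


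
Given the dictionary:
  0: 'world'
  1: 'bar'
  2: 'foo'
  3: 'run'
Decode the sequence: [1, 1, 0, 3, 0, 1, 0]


Look up each index in the dictionary:
  1 -> 'bar'
  1 -> 'bar'
  0 -> 'world'
  3 -> 'run'
  0 -> 'world'
  1 -> 'bar'
  0 -> 'world'

Decoded: "bar bar world run world bar world"


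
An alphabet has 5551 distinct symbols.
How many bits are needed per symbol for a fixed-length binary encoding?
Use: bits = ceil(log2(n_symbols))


log2(5551) = 12.4385
Bracket: 2^12 = 4096 < 5551 <= 2^13 = 8192
So ceil(log2(5551)) = 13

bits = ceil(log2(5551)) = ceil(12.4385) = 13 bits


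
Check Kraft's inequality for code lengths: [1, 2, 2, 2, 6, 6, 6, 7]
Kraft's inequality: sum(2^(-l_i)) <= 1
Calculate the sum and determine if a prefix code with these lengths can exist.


Sum = 2^(-1) + 2^(-2) + 2^(-2) + 2^(-2) + 2^(-6) + 2^(-6) + 2^(-6) + 2^(-7)
    = 0.5 + 0.25 + 0.25 + 0.25 + 0.015625 + 0.015625 + 0.015625 + 0.0078125
    = 167/128 = 1.3046875
Since 1.3046875 > 1, Kraft's inequality is NOT satisfied.
A prefix code with these lengths CANNOT exist.

Kraft sum = 1.3046875. Not satisfied.


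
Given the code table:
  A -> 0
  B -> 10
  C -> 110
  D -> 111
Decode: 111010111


Decoding:
111 -> D
0 -> A
10 -> B
111 -> D


Result: DABD


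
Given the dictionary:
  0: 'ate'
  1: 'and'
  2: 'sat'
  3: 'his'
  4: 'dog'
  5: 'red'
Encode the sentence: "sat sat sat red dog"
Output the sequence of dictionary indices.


Look up each word in the dictionary:
  'sat' -> 2
  'sat' -> 2
  'sat' -> 2
  'red' -> 5
  'dog' -> 4

Encoded: [2, 2, 2, 5, 4]


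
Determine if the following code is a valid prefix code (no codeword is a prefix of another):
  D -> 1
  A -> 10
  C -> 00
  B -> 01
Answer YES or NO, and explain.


Checking each pair (does one codeword prefix another?):
  D='1' vs A='10': prefix -- VIOLATION

NO -- this is NOT a valid prefix code. D (1) is a prefix of A (10).


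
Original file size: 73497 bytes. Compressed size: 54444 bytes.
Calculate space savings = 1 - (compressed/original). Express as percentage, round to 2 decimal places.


ratio = compressed/original = 54444/73497 = 0.740765
savings = 1 - ratio = 1 - 0.740765 = 0.259235
as a percentage: 0.259235 * 100 = 25.92%

Space savings = 1 - 54444/73497 = 25.92%


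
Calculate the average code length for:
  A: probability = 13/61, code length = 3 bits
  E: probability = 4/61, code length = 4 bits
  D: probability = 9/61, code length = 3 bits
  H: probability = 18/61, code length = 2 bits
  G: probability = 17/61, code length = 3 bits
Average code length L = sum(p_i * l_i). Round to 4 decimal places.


Weighted contributions p_i * l_i:
  A: (13/61) * 3 = 39/61
  E: (4/61) * 4 = 16/61
  D: (9/61) * 3 = 27/61
  H: (18/61) * 2 = 36/61
  G: (17/61) * 3 = 51/61
Sum = (39 + 16 + 27 + 36 + 51)/61 = 169/61

L = 169/61 = 2.7705 bits/symbol


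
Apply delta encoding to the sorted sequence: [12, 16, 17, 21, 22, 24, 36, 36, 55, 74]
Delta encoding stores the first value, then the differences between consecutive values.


First value: 12
Deltas:
  16 - 12 = 4
  17 - 16 = 1
  21 - 17 = 4
  22 - 21 = 1
  24 - 22 = 2
  36 - 24 = 12
  36 - 36 = 0
  55 - 36 = 19
  74 - 55 = 19


Delta encoded: [12, 4, 1, 4, 1, 2, 12, 0, 19, 19]


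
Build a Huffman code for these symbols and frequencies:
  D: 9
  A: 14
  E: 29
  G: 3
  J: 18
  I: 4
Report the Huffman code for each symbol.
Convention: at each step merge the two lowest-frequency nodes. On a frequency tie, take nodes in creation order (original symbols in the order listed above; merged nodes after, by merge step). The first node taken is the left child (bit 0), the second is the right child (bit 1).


Huffman tree construction:
Step 1: Merge G(3) + I(4) = 7
Step 2: Merge (G+I)(7) + D(9) = 16
Step 3: Merge A(14) + ((G+I)+D)(16) = 30
Step 4: Merge J(18) + E(29) = 47
Step 5: Merge (A+((G+I)+D))(30) + (J+E)(47) = 77
Read each symbol's code off the tree from the root (left child = 0, right child = 1).

Codes:
  D: 011 (length 3)
  A: 00 (length 2)
  E: 11 (length 2)
  G: 0100 (length 4)
  J: 10 (length 2)
  I: 0101 (length 4)
Average code length: 177/77 = 2.2987 bits/symbol


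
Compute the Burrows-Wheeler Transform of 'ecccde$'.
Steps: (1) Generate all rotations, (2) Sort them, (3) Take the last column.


Rotations (sorted):
  0: $ecccde -> last char: e
  1: cccde$e -> last char: e
  2: ccde$ec -> last char: c
  3: cde$ecc -> last char: c
  4: de$eccc -> last char: c
  5: e$ecccd -> last char: d
  6: ecccde$ -> last char: $


BWT = eecccd$


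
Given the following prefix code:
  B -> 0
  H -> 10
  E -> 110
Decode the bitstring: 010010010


Decoding step by step:
Bits 0 -> B
Bits 10 -> H
Bits 0 -> B
Bits 10 -> H
Bits 0 -> B
Bits 10 -> H


Decoded message: BHBHBH


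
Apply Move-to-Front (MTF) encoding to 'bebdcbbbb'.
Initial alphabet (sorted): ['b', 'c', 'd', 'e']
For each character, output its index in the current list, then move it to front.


MTF encoding:
'b': index 0 in ['b', 'c', 'd', 'e'] -> ['b', 'c', 'd', 'e']
'e': index 3 in ['b', 'c', 'd', 'e'] -> ['e', 'b', 'c', 'd']
'b': index 1 in ['e', 'b', 'c', 'd'] -> ['b', 'e', 'c', 'd']
'd': index 3 in ['b', 'e', 'c', 'd'] -> ['d', 'b', 'e', 'c']
'c': index 3 in ['d', 'b', 'e', 'c'] -> ['c', 'd', 'b', 'e']
'b': index 2 in ['c', 'd', 'b', 'e'] -> ['b', 'c', 'd', 'e']
'b': index 0 in ['b', 'c', 'd', 'e'] -> ['b', 'c', 'd', 'e']
'b': index 0 in ['b', 'c', 'd', 'e'] -> ['b', 'c', 'd', 'e']
'b': index 0 in ['b', 'c', 'd', 'e'] -> ['b', 'c', 'd', 'e']


Output: [0, 3, 1, 3, 3, 2, 0, 0, 0]


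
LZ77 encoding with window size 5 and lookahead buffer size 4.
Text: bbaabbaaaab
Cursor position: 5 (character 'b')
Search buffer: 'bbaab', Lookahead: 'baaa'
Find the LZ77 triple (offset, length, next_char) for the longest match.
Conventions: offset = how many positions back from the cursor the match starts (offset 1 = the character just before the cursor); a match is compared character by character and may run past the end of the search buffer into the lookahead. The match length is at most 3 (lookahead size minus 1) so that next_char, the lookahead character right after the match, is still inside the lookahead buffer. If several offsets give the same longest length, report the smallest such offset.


Try each offset into the search buffer:
  offset=1 (pos 4, char 'b'): match length 1
  offset=2 (pos 3, char 'a'): match length 0
  offset=3 (pos 2, char 'a'): match length 0
  offset=4 (pos 1, char 'b'): match length 3
  offset=5 (pos 0, char 'b'): match length 1
Longest match has length 3 at offset 4.
next_char = character at position 5 + 3 = 8 -> 'a'

Best match: offset=4, length=3 (matching 'baa' starting at position 1)
LZ77 triple: (4, 3, 'a')


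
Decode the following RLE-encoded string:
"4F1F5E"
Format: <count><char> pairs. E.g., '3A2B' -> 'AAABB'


Expanding each <count><char> pair:
  4F -> 'FFFF'
  1F -> 'F'
  5E -> 'EEEEE'

Decoded = FFFFFEEEEE


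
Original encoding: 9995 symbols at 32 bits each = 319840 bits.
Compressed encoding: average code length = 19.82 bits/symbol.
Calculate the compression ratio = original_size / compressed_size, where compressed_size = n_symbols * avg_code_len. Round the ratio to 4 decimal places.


original_size = n_symbols * orig_bits = 9995 * 32 = 319840 bits
compressed_size = n_symbols * avg_code_len = 9995 * 19.82 = 198100.9 bits
ratio = original_size / compressed_size = 319840 / 198100.9 = 1.6145

Compression ratio = 1.6145


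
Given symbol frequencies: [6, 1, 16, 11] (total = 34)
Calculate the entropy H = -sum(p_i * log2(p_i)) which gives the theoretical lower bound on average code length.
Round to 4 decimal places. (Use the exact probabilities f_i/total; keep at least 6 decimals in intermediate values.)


Per-symbol terms -p_i * log2(p_i) with p_i = f_i/34:
  p = 6/34 = 0.176471: log2(p) = -2.502500, -p*log2(p) = 0.441618
  p = 1/34 = 0.029412: log2(p) = -5.087463, -p*log2(p) = 0.149631
  p = 16/34 = 0.470588: log2(p) = -1.087463, -p*log2(p) = 0.511747
  p = 11/34 = 0.323529: log2(p) = -1.628031, -p*log2(p) = 0.526716
H = 0.441618 + 0.149631 + 0.511747 + 0.526716 = 1.629712

H = 1.6297 bits/symbol


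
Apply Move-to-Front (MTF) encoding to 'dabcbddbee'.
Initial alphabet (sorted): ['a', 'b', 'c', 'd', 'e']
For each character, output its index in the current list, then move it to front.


MTF encoding:
'd': index 3 in ['a', 'b', 'c', 'd', 'e'] -> ['d', 'a', 'b', 'c', 'e']
'a': index 1 in ['d', 'a', 'b', 'c', 'e'] -> ['a', 'd', 'b', 'c', 'e']
'b': index 2 in ['a', 'd', 'b', 'c', 'e'] -> ['b', 'a', 'd', 'c', 'e']
'c': index 3 in ['b', 'a', 'd', 'c', 'e'] -> ['c', 'b', 'a', 'd', 'e']
'b': index 1 in ['c', 'b', 'a', 'd', 'e'] -> ['b', 'c', 'a', 'd', 'e']
'd': index 3 in ['b', 'c', 'a', 'd', 'e'] -> ['d', 'b', 'c', 'a', 'e']
'd': index 0 in ['d', 'b', 'c', 'a', 'e'] -> ['d', 'b', 'c', 'a', 'e']
'b': index 1 in ['d', 'b', 'c', 'a', 'e'] -> ['b', 'd', 'c', 'a', 'e']
'e': index 4 in ['b', 'd', 'c', 'a', 'e'] -> ['e', 'b', 'd', 'c', 'a']
'e': index 0 in ['e', 'b', 'd', 'c', 'a'] -> ['e', 'b', 'd', 'c', 'a']


Output: [3, 1, 2, 3, 1, 3, 0, 1, 4, 0]


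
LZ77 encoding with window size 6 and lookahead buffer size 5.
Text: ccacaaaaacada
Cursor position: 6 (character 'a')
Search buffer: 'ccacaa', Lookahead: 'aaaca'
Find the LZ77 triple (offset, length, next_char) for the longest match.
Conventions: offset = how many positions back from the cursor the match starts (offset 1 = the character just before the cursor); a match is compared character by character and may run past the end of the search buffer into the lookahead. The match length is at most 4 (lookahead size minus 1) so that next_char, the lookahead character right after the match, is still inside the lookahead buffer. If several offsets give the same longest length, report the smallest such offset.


Try each offset into the search buffer:
  offset=1 (pos 5, char 'a'): match length 3
  offset=2 (pos 4, char 'a'): match length 3
  offset=3 (pos 3, char 'c'): match length 0
  offset=4 (pos 2, char 'a'): match length 1
  offset=5 (pos 1, char 'c'): match length 0
  offset=6 (pos 0, char 'c'): match length 0
Longest match has length 3, found at offsets 1, 2; take the smallest, offset 1.
next_char = character at position 6 + 3 = 9 -> 'c'

Best match: offset=1, length=3 (matching 'aaa' starting at position 5)
LZ77 triple: (1, 3, 'c')


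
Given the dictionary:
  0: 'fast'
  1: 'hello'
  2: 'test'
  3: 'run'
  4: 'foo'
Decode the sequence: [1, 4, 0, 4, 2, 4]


Look up each index in the dictionary:
  1 -> 'hello'
  4 -> 'foo'
  0 -> 'fast'
  4 -> 'foo'
  2 -> 'test'
  4 -> 'foo'

Decoded: "hello foo fast foo test foo"


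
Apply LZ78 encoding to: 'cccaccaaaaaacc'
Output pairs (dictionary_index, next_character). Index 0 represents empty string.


LZ78 encoding steps:
Dictionary: {0: ''}
Step 1: w='' (idx 0), next='c' -> output (0, 'c'), add 'c' as idx 1
Step 2: w='c' (idx 1), next='c' -> output (1, 'c'), add 'cc' as idx 2
Step 3: w='' (idx 0), next='a' -> output (0, 'a'), add 'a' as idx 3
Step 4: w='cc' (idx 2), next='a' -> output (2, 'a'), add 'cca' as idx 4
Step 5: w='a' (idx 3), next='a' -> output (3, 'a'), add 'aa' as idx 5
Step 6: w='aa' (idx 5), next='a' -> output (5, 'a'), add 'aaa' as idx 6
Step 7: w='cc' (idx 2), end of input -> output (2, '')


Encoded: [(0, 'c'), (1, 'c'), (0, 'a'), (2, 'a'), (3, 'a'), (5, 'a'), (2, '')]


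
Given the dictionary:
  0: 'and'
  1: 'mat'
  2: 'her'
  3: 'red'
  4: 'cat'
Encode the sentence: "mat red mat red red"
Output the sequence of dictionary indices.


Look up each word in the dictionary:
  'mat' -> 1
  'red' -> 3
  'mat' -> 1
  'red' -> 3
  'red' -> 3

Encoded: [1, 3, 1, 3, 3]


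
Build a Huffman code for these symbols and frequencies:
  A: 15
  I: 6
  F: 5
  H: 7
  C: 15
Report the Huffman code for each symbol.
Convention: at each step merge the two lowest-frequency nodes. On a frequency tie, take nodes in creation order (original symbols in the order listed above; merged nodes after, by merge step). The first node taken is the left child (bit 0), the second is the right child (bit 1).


Huffman tree construction:
Step 1: Merge F(5) + I(6) = 11
Step 2: Merge H(7) + (F+I)(11) = 18
Step 3: Merge A(15) + C(15) = 30
Step 4: Merge (H+(F+I))(18) + (A+C)(30) = 48
Read each symbol's code off the tree from the root (left child = 0, right child = 1).

Codes:
  A: 10 (length 2)
  I: 011 (length 3)
  F: 010 (length 3)
  H: 00 (length 2)
  C: 11 (length 2)
Average code length: 107/48 = 2.2292 bits/symbol


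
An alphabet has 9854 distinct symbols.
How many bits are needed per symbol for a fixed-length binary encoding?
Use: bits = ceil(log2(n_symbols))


log2(9854) = 13.2665
Bracket: 2^13 = 8192 < 9854 <= 2^14 = 16384
So ceil(log2(9854)) = 14

bits = ceil(log2(9854)) = ceil(13.2665) = 14 bits


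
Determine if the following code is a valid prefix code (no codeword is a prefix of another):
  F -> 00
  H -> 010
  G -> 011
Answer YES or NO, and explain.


Checking each pair (does one codeword prefix another?):
  F='00' vs H='010': no prefix
  F='00' vs G='011': no prefix
  H='010' vs F='00': no prefix
  H='010' vs G='011': no prefix
  G='011' vs F='00': no prefix
  G='011' vs H='010': no prefix
No violation found over all pairs.

YES -- this is a valid prefix code. No codeword is a prefix of any other codeword.


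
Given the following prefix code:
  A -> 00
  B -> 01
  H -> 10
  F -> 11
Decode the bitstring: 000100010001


Decoding step by step:
Bits 00 -> A
Bits 01 -> B
Bits 00 -> A
Bits 01 -> B
Bits 00 -> A
Bits 01 -> B


Decoded message: ABABAB


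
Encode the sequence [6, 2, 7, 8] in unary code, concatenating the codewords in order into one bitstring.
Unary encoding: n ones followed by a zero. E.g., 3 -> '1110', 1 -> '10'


Encode each number as n ones followed by a terminating 0:
  6 -> 1111110 (7 bits)
  2 -> 110 (3 bits)
  7 -> 11111110 (8 bits)
  8 -> 111111110 (9 bits)
Total length = 7 + 3 + 8 + 9 = 27 bits.

Unary([6, 2, 7, 8]) = 111111011011111110111111110 (27 bits)


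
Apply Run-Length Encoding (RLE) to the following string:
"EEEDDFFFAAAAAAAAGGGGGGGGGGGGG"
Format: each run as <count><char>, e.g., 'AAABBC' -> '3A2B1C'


Scanning runs left to right:
  i=0: run of 'E' x 3 -> '3E'
  i=3: run of 'D' x 2 -> '2D'
  i=5: run of 'F' x 3 -> '3F'
  i=8: run of 'A' x 8 -> '8A'
  i=16: run of 'G' x 13 -> '13G'

RLE = 3E2D3F8A13G


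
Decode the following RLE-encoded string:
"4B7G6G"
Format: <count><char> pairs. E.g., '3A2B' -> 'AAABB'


Expanding each <count><char> pair:
  4B -> 'BBBB'
  7G -> 'GGGGGGG'
  6G -> 'GGGGGG'

Decoded = BBBBGGGGGGGGGGGGG


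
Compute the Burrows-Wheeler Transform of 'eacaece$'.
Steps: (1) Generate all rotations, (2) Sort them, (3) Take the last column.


Rotations (sorted):
  0: $eacaece -> last char: e
  1: acaece$e -> last char: e
  2: aece$eac -> last char: c
  3: caece$ea -> last char: a
  4: ce$eacae -> last char: e
  5: e$eacaec -> last char: c
  6: eacaece$ -> last char: $
  7: ece$eaca -> last char: a


BWT = eecaec$a


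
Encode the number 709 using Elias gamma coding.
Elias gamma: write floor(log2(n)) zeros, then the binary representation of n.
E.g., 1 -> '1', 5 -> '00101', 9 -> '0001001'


num_bits = floor(log2(709)) + 1 = 10
leading_zeros = num_bits - 1 = 9
binary(709) = 1011000101

Elias gamma(709) = '000000000' + '1011000101' = 0000000001011000101 (19 bits)


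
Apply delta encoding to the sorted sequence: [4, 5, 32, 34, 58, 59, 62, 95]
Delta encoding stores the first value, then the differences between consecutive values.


First value: 4
Deltas:
  5 - 4 = 1
  32 - 5 = 27
  34 - 32 = 2
  58 - 34 = 24
  59 - 58 = 1
  62 - 59 = 3
  95 - 62 = 33


Delta encoded: [4, 1, 27, 2, 24, 1, 3, 33]


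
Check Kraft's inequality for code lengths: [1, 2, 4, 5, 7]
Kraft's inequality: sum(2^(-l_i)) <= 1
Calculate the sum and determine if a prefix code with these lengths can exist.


Sum = 2^(-1) + 2^(-2) + 2^(-4) + 2^(-5) + 2^(-7)
    = 0.5 + 0.25 + 0.0625 + 0.03125 + 0.0078125
    = 109/128 = 0.8515625
Since 0.8515625 <= 1, Kraft's inequality IS satisfied.
A prefix code with these lengths CAN exist.

Kraft sum = 0.8515625. Satisfied.


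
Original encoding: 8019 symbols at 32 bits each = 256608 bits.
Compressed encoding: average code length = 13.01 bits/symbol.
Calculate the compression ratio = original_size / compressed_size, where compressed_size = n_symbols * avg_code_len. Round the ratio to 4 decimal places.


original_size = n_symbols * orig_bits = 8019 * 32 = 256608 bits
compressed_size = n_symbols * avg_code_len = 8019 * 13.01 = 104327.19 bits
ratio = original_size / compressed_size = 256608 / 104327.19 = 2.4596

Compression ratio = 2.4596


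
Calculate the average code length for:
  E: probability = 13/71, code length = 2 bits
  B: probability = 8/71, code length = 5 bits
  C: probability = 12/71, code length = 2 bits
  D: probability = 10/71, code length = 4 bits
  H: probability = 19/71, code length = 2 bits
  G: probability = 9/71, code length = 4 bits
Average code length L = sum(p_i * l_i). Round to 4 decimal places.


Weighted contributions p_i * l_i:
  E: (13/71) * 2 = 26/71
  B: (8/71) * 5 = 40/71
  C: (12/71) * 2 = 24/71
  D: (10/71) * 4 = 40/71
  H: (19/71) * 2 = 38/71
  G: (9/71) * 4 = 36/71
Sum = (26 + 40 + 24 + 40 + 38 + 36)/71 = 204/71

L = 204/71 = 2.8732 bits/symbol


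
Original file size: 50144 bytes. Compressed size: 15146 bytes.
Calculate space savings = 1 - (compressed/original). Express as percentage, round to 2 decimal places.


ratio = compressed/original = 15146/50144 = 0.30205
savings = 1 - ratio = 1 - 0.30205 = 0.69795
as a percentage: 0.69795 * 100 = 69.79%

Space savings = 1 - 15146/50144 = 69.79%


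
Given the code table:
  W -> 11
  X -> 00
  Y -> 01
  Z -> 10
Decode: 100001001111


Decoding:
10 -> Z
00 -> X
01 -> Y
00 -> X
11 -> W
11 -> W


Result: ZXYXWW


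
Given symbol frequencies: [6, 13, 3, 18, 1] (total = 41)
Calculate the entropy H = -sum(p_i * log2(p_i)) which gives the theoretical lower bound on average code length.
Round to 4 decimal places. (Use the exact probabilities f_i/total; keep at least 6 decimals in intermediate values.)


Per-symbol terms -p_i * log2(p_i) with p_i = f_i/41:
  p = 6/41 = 0.146341: log2(p) = -2.772590, -p*log2(p) = 0.405745
  p = 13/41 = 0.317073: log2(p) = -1.657112, -p*log2(p) = 0.525426
  p = 3/41 = 0.073171: log2(p) = -3.772590, -p*log2(p) = 0.276043
  p = 18/41 = 0.439024: log2(p) = -1.187627, -p*log2(p) = 0.521397
  p = 1/41 = 0.024390: log2(p) = -5.357552, -p*log2(p) = 0.130672
H = 0.405745 + 0.525426 + 0.276043 + 0.521397 + 0.130672 = 1.859283

H = 1.8593 bits/symbol


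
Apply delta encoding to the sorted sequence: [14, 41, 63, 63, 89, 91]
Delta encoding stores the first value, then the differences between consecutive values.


First value: 14
Deltas:
  41 - 14 = 27
  63 - 41 = 22
  63 - 63 = 0
  89 - 63 = 26
  91 - 89 = 2


Delta encoded: [14, 27, 22, 0, 26, 2]


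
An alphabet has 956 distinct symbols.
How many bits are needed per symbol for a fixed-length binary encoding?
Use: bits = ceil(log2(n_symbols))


log2(956) = 9.9009
Bracket: 2^9 = 512 < 956 <= 2^10 = 1024
So ceil(log2(956)) = 10

bits = ceil(log2(956)) = ceil(9.9009) = 10 bits


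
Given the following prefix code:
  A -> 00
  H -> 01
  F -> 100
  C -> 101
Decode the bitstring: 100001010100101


Decoding step by step:
Bits 100 -> F
Bits 00 -> A
Bits 101 -> C
Bits 01 -> H
Bits 00 -> A
Bits 101 -> C


Decoded message: FACHAC


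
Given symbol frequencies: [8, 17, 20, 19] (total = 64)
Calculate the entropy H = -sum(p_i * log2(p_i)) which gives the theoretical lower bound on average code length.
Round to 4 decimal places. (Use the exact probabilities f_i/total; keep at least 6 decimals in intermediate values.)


Per-symbol terms -p_i * log2(p_i) with p_i = f_i/64:
  p = 8/64 = 0.125000: log2(p) = -3.000000, -p*log2(p) = 0.375000
  p = 17/64 = 0.265625: log2(p) = -1.912537, -p*log2(p) = 0.508018
  p = 20/64 = 0.312500: log2(p) = -1.678072, -p*log2(p) = 0.524397
  p = 19/64 = 0.296875: log2(p) = -1.752072, -p*log2(p) = 0.520147
H = 0.375000 + 0.508018 + 0.524397 + 0.520147 = 1.927562

H = 1.9276 bits/symbol


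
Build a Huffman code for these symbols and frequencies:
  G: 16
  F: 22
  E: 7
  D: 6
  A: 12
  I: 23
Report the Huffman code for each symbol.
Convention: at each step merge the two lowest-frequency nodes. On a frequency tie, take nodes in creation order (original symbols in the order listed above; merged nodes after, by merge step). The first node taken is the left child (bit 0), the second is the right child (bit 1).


Huffman tree construction:
Step 1: Merge D(6) + E(7) = 13
Step 2: Merge A(12) + (D+E)(13) = 25
Step 3: Merge G(16) + F(22) = 38
Step 4: Merge I(23) + (A+(D+E))(25) = 48
Step 5: Merge (G+F)(38) + (I+(A+(D+E)))(48) = 86
Read each symbol's code off the tree from the root (left child = 0, right child = 1).

Codes:
  G: 00 (length 2)
  F: 01 (length 2)
  E: 1111 (length 4)
  D: 1110 (length 4)
  A: 110 (length 3)
  I: 10 (length 2)
Average code length: 210/86 = 2.4419 bits/symbol


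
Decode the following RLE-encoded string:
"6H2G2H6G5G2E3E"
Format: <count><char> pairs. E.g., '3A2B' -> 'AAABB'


Expanding each <count><char> pair:
  6H -> 'HHHHHH'
  2G -> 'GG'
  2H -> 'HH'
  6G -> 'GGGGGG'
  5G -> 'GGGGG'
  2E -> 'EE'
  3E -> 'EEE'

Decoded = HHHHHHGGHHGGGGGGGGGGGEEEEE


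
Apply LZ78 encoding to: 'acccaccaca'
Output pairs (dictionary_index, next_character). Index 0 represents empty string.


LZ78 encoding steps:
Dictionary: {0: ''}
Step 1: w='' (idx 0), next='a' -> output (0, 'a'), add 'a' as idx 1
Step 2: w='' (idx 0), next='c' -> output (0, 'c'), add 'c' as idx 2
Step 3: w='c' (idx 2), next='c' -> output (2, 'c'), add 'cc' as idx 3
Step 4: w='a' (idx 1), next='c' -> output (1, 'c'), add 'ac' as idx 4
Step 5: w='c' (idx 2), next='a' -> output (2, 'a'), add 'ca' as idx 5
Step 6: w='ca' (idx 5), end of input -> output (5, '')


Encoded: [(0, 'a'), (0, 'c'), (2, 'c'), (1, 'c'), (2, 'a'), (5, '')]


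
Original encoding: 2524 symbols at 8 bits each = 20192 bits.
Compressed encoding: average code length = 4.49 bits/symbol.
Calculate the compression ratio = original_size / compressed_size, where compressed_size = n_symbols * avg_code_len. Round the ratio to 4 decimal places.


original_size = n_symbols * orig_bits = 2524 * 8 = 20192 bits
compressed_size = n_symbols * avg_code_len = 2524 * 4.49 = 11332.76 bits
ratio = original_size / compressed_size = 20192 / 11332.76 = 1.7817

Compression ratio = 1.7817


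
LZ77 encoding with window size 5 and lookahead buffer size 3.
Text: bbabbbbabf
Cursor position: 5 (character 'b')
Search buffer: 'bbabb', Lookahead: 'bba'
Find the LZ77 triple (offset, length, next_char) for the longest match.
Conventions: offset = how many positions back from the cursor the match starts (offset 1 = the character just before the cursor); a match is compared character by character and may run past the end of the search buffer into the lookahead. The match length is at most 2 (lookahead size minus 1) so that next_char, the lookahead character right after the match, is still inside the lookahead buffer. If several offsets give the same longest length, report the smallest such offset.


Try each offset into the search buffer:
  offset=1 (pos 4, char 'b'): match length 2
  offset=2 (pos 3, char 'b'): match length 2
  offset=3 (pos 2, char 'a'): match length 0
  offset=4 (pos 1, char 'b'): match length 1
  offset=5 (pos 0, char 'b'): match length 2
Longest match has length 2, found at offsets 1, 2, 5; take the smallest, offset 1.
next_char = character at position 5 + 2 = 7 -> 'a'

Best match: offset=1, length=2 (matching 'bb' starting at position 4)
LZ77 triple: (1, 2, 'a')


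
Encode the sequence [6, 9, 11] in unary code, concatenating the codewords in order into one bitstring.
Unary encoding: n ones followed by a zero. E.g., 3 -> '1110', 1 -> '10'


Encode each number as n ones followed by a terminating 0:
  6 -> 1111110 (7 bits)
  9 -> 1111111110 (10 bits)
  11 -> 111111111110 (12 bits)
Total length = 7 + 10 + 12 = 29 bits.

Unary([6, 9, 11]) = 11111101111111110111111111110 (29 bits)


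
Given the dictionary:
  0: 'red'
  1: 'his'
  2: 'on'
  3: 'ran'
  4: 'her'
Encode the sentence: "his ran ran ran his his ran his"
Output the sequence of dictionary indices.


Look up each word in the dictionary:
  'his' -> 1
  'ran' -> 3
  'ran' -> 3
  'ran' -> 3
  'his' -> 1
  'his' -> 1
  'ran' -> 3
  'his' -> 1

Encoded: [1, 3, 3, 3, 1, 1, 3, 1]


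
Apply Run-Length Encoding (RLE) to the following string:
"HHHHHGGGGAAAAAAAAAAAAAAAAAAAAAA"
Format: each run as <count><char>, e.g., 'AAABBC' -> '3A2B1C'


Scanning runs left to right:
  i=0: run of 'H' x 5 -> '5H'
  i=5: run of 'G' x 4 -> '4G'
  i=9: run of 'A' x 22 -> '22A'

RLE = 5H4G22A


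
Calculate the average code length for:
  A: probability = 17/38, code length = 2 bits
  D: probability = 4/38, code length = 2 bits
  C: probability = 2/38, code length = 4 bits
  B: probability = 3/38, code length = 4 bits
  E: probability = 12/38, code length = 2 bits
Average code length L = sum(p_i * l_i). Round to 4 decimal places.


Weighted contributions p_i * l_i:
  A: (17/38) * 2 = 34/38
  D: (4/38) * 2 = 8/38
  C: (2/38) * 4 = 8/38
  B: (3/38) * 4 = 12/38
  E: (12/38) * 2 = 24/38
Sum = (34 + 8 + 8 + 12 + 24)/38 = 86/38

L = 86/38 = 2.2632 bits/symbol


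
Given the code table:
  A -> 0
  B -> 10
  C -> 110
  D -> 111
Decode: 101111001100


Decoding:
10 -> B
111 -> D
10 -> B
0 -> A
110 -> C
0 -> A


Result: BDBACA


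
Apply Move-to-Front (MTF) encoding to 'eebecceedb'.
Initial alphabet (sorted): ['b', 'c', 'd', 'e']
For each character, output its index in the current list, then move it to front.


MTF encoding:
'e': index 3 in ['b', 'c', 'd', 'e'] -> ['e', 'b', 'c', 'd']
'e': index 0 in ['e', 'b', 'c', 'd'] -> ['e', 'b', 'c', 'd']
'b': index 1 in ['e', 'b', 'c', 'd'] -> ['b', 'e', 'c', 'd']
'e': index 1 in ['b', 'e', 'c', 'd'] -> ['e', 'b', 'c', 'd']
'c': index 2 in ['e', 'b', 'c', 'd'] -> ['c', 'e', 'b', 'd']
'c': index 0 in ['c', 'e', 'b', 'd'] -> ['c', 'e', 'b', 'd']
'e': index 1 in ['c', 'e', 'b', 'd'] -> ['e', 'c', 'b', 'd']
'e': index 0 in ['e', 'c', 'b', 'd'] -> ['e', 'c', 'b', 'd']
'd': index 3 in ['e', 'c', 'b', 'd'] -> ['d', 'e', 'c', 'b']
'b': index 3 in ['d', 'e', 'c', 'b'] -> ['b', 'd', 'e', 'c']


Output: [3, 0, 1, 1, 2, 0, 1, 0, 3, 3]


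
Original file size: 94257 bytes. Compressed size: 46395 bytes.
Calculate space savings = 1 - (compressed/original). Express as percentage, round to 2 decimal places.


ratio = compressed/original = 46395/94257 = 0.492218
savings = 1 - ratio = 1 - 0.492218 = 0.507782
as a percentage: 0.507782 * 100 = 50.78%

Space savings = 1 - 46395/94257 = 50.78%


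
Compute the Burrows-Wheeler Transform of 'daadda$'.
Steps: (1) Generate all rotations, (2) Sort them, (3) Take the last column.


Rotations (sorted):
  0: $daadda -> last char: a
  1: a$daadd -> last char: d
  2: aadda$d -> last char: d
  3: adda$da -> last char: a
  4: da$daad -> last char: d
  5: daadda$ -> last char: $
  6: dda$daa -> last char: a


BWT = addad$a


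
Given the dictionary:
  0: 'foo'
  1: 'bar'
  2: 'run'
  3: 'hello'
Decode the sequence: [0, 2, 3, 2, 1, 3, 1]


Look up each index in the dictionary:
  0 -> 'foo'
  2 -> 'run'
  3 -> 'hello'
  2 -> 'run'
  1 -> 'bar'
  3 -> 'hello'
  1 -> 'bar'

Decoded: "foo run hello run bar hello bar"


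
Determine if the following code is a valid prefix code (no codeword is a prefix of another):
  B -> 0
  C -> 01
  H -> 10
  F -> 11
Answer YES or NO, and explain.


Checking each pair (does one codeword prefix another?):
  B='0' vs C='01': prefix -- VIOLATION

NO -- this is NOT a valid prefix code. B (0) is a prefix of C (01).


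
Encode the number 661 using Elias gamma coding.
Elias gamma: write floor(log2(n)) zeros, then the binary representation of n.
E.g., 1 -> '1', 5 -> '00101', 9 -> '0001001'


num_bits = floor(log2(661)) + 1 = 10
leading_zeros = num_bits - 1 = 9
binary(661) = 1010010101

Elias gamma(661) = '000000000' + '1010010101' = 0000000001010010101 (19 bits)


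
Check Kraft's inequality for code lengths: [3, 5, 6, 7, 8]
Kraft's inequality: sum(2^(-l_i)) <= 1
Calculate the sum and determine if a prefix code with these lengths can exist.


Sum = 2^(-3) + 2^(-5) + 2^(-6) + 2^(-7) + 2^(-8)
    = 0.125 + 0.03125 + 0.015625 + 0.0078125 + 0.00390625
    = 47/256 = 0.18359375
Since 0.18359375 <= 1, Kraft's inequality IS satisfied.
A prefix code with these lengths CAN exist.

Kraft sum = 0.18359375. Satisfied.


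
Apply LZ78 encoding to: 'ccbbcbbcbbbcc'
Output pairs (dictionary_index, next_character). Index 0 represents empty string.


LZ78 encoding steps:
Dictionary: {0: ''}
Step 1: w='' (idx 0), next='c' -> output (0, 'c'), add 'c' as idx 1
Step 2: w='c' (idx 1), next='b' -> output (1, 'b'), add 'cb' as idx 2
Step 3: w='' (idx 0), next='b' -> output (0, 'b'), add 'b' as idx 3
Step 4: w='cb' (idx 2), next='b' -> output (2, 'b'), add 'cbb' as idx 4
Step 5: w='cbb' (idx 4), next='b' -> output (4, 'b'), add 'cbbb' as idx 5
Step 6: w='c' (idx 1), next='c' -> output (1, 'c'), add 'cc' as idx 6


Encoded: [(0, 'c'), (1, 'b'), (0, 'b'), (2, 'b'), (4, 'b'), (1, 'c')]


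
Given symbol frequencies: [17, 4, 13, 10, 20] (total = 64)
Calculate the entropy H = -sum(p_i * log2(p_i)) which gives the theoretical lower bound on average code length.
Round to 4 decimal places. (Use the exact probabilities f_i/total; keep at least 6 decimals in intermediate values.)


Per-symbol terms -p_i * log2(p_i) with p_i = f_i/64:
  p = 17/64 = 0.265625: log2(p) = -1.912537, -p*log2(p) = 0.508018
  p = 4/64 = 0.062500: log2(p) = -4.000000, -p*log2(p) = 0.250000
  p = 13/64 = 0.203125: log2(p) = -2.299560, -p*log2(p) = 0.467098
  p = 10/64 = 0.156250: log2(p) = -2.678072, -p*log2(p) = 0.418449
  p = 20/64 = 0.312500: log2(p) = -1.678072, -p*log2(p) = 0.524397
H = 0.508018 + 0.250000 + 0.467098 + 0.418449 + 0.524397 = 2.167962

H = 2.168 bits/symbol


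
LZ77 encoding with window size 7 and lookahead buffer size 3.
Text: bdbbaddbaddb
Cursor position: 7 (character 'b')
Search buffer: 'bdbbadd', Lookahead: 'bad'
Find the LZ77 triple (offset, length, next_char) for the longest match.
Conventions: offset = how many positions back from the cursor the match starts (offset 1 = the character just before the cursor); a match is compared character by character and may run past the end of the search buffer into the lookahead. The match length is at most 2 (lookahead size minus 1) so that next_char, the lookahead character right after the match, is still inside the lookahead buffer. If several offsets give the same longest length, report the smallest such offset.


Try each offset into the search buffer:
  offset=1 (pos 6, char 'd'): match length 0
  offset=2 (pos 5, char 'd'): match length 0
  offset=3 (pos 4, char 'a'): match length 0
  offset=4 (pos 3, char 'b'): match length 2
  offset=5 (pos 2, char 'b'): match length 1
  offset=6 (pos 1, char 'd'): match length 0
  offset=7 (pos 0, char 'b'): match length 1
Longest match has length 2 at offset 4.
next_char = character at position 7 + 2 = 9 -> 'd'

Best match: offset=4, length=2 (matching 'ba' starting at position 3)
LZ77 triple: (4, 2, 'd')
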